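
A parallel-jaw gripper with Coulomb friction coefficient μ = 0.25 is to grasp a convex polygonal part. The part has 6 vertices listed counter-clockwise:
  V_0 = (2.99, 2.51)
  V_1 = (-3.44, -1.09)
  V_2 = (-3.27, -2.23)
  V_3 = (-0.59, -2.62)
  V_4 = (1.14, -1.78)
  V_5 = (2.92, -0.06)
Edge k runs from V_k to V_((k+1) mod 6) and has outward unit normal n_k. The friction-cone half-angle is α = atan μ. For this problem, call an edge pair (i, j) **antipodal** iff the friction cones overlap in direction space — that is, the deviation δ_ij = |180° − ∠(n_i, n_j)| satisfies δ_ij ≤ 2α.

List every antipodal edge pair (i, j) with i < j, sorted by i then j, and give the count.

count = 3; pairs: (0,3), (0,4), (1,5)

α = atan 0.25 = 14.04°;  2α = 28.07°
n_0 = (-0.4885, +0.8726)
n_1 = (-0.9891, -0.1475)
n_2 = (-0.1440, -0.9896)
n_3 = (+0.4368, -0.8996)
n_4 = (+0.6949, -0.7191)
n_5 = (+0.9996, -0.0272)
  (0,1): δ = 110.76°  ·
  (0,2): δ = 37.52°  ·
  (0,3): δ = 3.34°  ✓
  (0,4): δ = 14.77°  ✓
  (0,5): δ = 59.20°  ·
  (1,2): δ = 106.76°  ·
  (1,3): δ = 72.58°  ·
  (1,4): δ = 54.46°  ·
  (1,5): δ = 10.04°  ✓
  (2,3): δ = 145.82°  ·
  (2,4): δ = 127.70°  ·
  (2,5): δ = 83.28°  ·
  (3,4): δ = 161.88°  ·
  (3,5): δ = 117.46°  ·
  (4,5): δ = 135.58°  ·
antipodal pairs: 3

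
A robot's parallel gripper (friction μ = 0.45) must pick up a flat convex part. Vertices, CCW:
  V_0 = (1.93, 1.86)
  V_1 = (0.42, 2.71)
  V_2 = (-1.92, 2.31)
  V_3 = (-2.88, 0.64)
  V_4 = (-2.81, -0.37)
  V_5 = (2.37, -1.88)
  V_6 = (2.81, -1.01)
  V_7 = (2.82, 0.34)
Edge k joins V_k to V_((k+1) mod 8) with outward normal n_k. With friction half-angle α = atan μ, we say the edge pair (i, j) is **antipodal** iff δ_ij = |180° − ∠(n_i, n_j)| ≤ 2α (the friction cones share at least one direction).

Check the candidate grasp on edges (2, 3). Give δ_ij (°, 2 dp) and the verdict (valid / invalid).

α = atan 0.45 = 24.23°;  2α = 48.46°
edge 2: e_2 = (-0.96, -1.67);  n_2 = (-0.8670, +0.4984)
edge 3: e_3 = (+0.07, -1.01);  n_3 = (-0.9976, -0.0691)
∠(n_2, n_3) = 33.86°
δ = |180° − 33.86°| = 146.14°
146.14° > 2α = 48.46°  →  invalid

δ = 146.14°, invalid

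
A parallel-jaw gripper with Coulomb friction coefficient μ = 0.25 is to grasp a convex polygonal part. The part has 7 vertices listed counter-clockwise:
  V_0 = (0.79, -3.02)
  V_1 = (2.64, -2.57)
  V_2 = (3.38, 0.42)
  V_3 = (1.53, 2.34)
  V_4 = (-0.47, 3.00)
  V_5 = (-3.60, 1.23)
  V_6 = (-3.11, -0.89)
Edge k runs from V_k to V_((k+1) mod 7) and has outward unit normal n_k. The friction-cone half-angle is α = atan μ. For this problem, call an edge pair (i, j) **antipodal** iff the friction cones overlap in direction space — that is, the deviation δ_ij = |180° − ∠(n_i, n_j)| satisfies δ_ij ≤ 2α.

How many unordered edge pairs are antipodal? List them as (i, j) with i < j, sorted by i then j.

count = 4; pairs: (0,4), (1,5), (2,6), (3,6)

α = atan 0.25 = 14.04°;  2α = 28.07°
n_0 = (+0.2364, -0.9717)
n_1 = (+0.9707, -0.2402)
n_2 = (+0.7201, +0.6939)
n_3 = (+0.3134, +0.9496)
n_4 = (-0.4922, +0.8705)
n_5 = (-0.9743, -0.2252)
n_6 = (-0.4793, -0.8776)
  (0,1): δ = 117.57°  ·
  (0,2): δ = 59.74°  ·
  (0,3): δ = 31.93°  ·
  (0,4): δ = 15.82°  ✓
  (0,5): δ = 89.34°  ·
  (0,6): δ = 137.69°  ·
  (1,2): δ = 122.16°  ·
  (1,3): δ = 94.36°  ·
  (1,4): δ = 46.61°  ·
  (1,5): δ = 26.92°  ✓
  (1,6): δ = 75.26°  ·
  (2,3): δ = 152.20°  ·
  (2,4): δ = 104.45°  ·
  (2,5): δ = 30.92°  ·
  (2,6): δ = 17.42°  ✓
  (3,4): δ = 132.25°  ·
  (3,5): δ = 58.72°  ·
  (3,6): δ = 10.38°  ✓
  (4,5): δ = 106.47°  ·
  (4,6): δ = 58.13°  ·
  (5,6): δ = 131.66°  ·
antipodal pairs: 4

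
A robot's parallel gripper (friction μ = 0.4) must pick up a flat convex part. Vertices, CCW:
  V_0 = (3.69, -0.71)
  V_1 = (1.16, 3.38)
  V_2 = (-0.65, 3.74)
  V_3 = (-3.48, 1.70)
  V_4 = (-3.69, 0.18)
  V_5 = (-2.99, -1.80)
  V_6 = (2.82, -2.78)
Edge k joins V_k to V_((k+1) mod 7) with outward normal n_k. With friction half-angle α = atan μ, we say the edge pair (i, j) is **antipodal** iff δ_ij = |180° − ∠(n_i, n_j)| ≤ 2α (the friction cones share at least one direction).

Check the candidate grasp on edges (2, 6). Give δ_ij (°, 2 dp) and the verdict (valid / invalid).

δ = 31.42°, valid

α = atan 0.4 = 21.80°;  2α = 43.60°
edge 2: e_2 = (-2.83, -2.04);  n_2 = (-0.5848, +0.8112)
edge 6: e_6 = (+0.87, +2.07);  n_6 = (+0.9219, -0.3875)
∠(n_2, n_6) = 148.58°
δ = |180° − 148.58°| = 31.42°
31.42° ≤ 2α = 43.60°  →  valid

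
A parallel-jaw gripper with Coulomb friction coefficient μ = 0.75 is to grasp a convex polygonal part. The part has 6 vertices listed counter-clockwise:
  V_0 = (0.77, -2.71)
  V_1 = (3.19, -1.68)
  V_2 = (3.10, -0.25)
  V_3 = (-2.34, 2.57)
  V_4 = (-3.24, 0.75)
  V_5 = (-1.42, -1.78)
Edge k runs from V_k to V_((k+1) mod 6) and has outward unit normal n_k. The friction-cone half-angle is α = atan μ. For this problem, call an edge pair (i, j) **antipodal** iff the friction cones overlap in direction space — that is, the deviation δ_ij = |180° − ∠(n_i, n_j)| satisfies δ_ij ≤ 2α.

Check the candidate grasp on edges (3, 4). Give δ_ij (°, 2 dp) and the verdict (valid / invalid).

δ = 117.96°, invalid

α = atan 0.75 = 36.87°;  2α = 73.74°
edge 3: e_3 = (-0.90, -1.82);  n_3 = (-0.8964, +0.4433)
edge 4: e_4 = (+1.82, -2.53);  n_4 = (-0.8118, -0.5840)
∠(n_3, n_4) = 62.04°
δ = |180° − 62.04°| = 117.96°
117.96° > 2α = 73.74°  →  invalid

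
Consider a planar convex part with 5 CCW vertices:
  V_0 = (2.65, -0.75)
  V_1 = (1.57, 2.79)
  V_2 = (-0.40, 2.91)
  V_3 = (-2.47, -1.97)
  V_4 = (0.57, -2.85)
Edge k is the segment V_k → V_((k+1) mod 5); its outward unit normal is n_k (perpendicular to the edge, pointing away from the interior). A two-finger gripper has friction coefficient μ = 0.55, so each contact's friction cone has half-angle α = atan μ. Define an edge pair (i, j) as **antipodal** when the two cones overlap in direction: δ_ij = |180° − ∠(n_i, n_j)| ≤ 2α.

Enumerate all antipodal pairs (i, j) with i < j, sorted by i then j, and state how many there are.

α = atan 0.55 = 28.81°;  2α = 57.62°
n_0 = (+0.9565, +0.2918)
n_1 = (+0.0608, +0.9981)
n_2 = (-0.9206, +0.3905)
n_3 = (-0.2781, -0.9606)
n_4 = (+0.7105, -0.7037)
  (0,1): δ = 110.45°  ·
  (0,2): δ = 39.95°  ✓
  (0,3): δ = 56.89°  ✓
  (0,4): δ = 118.31°  ·
  (1,2): δ = 109.50°  ·
  (1,3): δ = 12.66°  ✓
  (1,4): δ = 48.76°  ✓
  (2,3): δ = 83.16°  ·
  (2,4): δ = 21.74°  ✓
  (3,4): δ = 118.58°  ·
antipodal pairs: 5

count = 5; pairs: (0,2), (0,3), (1,3), (1,4), (2,4)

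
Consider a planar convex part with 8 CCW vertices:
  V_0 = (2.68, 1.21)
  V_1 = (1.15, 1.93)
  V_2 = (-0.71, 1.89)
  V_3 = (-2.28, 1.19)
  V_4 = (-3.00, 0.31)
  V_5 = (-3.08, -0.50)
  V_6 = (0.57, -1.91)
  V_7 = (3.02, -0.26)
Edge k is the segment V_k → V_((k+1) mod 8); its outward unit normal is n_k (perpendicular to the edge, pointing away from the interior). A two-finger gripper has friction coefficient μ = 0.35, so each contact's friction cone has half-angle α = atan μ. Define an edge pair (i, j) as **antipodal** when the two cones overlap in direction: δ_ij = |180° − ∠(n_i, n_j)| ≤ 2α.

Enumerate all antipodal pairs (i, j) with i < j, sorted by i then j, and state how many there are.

α = atan 0.35 = 19.29°;  2α = 38.58°
n_0 = (+0.4258, +0.9048)
n_1 = (-0.0215, +0.9998)
n_2 = (-0.4072, +0.9133)
n_3 = (-0.7740, +0.6332)
n_4 = (-0.9952, +0.0983)
n_5 = (-0.3603, -0.9328)
n_6 = (+0.5586, -0.8294)
n_7 = (+0.9743, +0.2253)
  (0,1): δ = 153.57°  ·
  (0,2): δ = 130.77°  ·
  (0,3): δ = 104.09°  ·
  (0,4): δ = 70.44°  ·
  (0,5): δ = 4.08°  ✓
  (0,6): δ = 59.16°  ·
  (0,7): δ = 128.22°  ·
  (1,2): δ = 157.20°  ·
  (1,3): δ = 130.52°  ·
  (1,4): δ = 96.87°  ·
  (1,5): δ = 22.35°  ✓
  (1,6): δ = 32.73°  ✓
  (1,7): δ = 101.79°  ·
  (2,3): δ = 153.32°  ·
  (2,4): δ = 119.67°  ·
  (2,5): δ = 45.15°  ·
  (2,6): δ = 9.93°  ✓
  (2,7): δ = 78.99°  ·
  (3,4): δ = 146.35°  ·
  (3,5): δ = 71.83°  ·
  (3,6): δ = 16.75°  ✓
  (3,7): δ = 52.31°  ·
  (4,5): δ = 105.48°  ·
  (4,6): δ = 50.40°  ·
  (4,7): δ = 18.66°  ✓
  (5,6): δ = 124.92°  ·
  (5,7): δ = 55.86°  ·
  (6,7): δ = 110.94°  ·
antipodal pairs: 6

count = 6; pairs: (0,5), (1,5), (1,6), (2,6), (3,6), (4,7)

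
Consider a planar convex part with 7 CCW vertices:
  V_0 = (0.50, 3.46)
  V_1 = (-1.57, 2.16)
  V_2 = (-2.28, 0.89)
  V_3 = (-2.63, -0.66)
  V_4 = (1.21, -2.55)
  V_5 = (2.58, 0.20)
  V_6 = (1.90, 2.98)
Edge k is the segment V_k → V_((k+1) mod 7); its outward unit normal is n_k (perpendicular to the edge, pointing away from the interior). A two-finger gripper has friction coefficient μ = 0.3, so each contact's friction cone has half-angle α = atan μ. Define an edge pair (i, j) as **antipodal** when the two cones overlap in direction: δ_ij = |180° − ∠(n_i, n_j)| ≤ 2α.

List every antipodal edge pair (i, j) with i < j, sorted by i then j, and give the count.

α = atan 0.3 = 16.70°;  2α = 33.40°
n_0 = (-0.5318, +0.8468)
n_1 = (-0.8729, +0.4880)
n_2 = (-0.9754, +0.2203)
n_3 = (-0.4416, -0.8972)
n_4 = (+0.8951, -0.4459)
n_5 = (+0.9714, +0.2376)
n_6 = (+0.3243, +0.9459)
  (0,1): δ = 151.34°  ·
  (0,2): δ = 134.85°  ·
  (0,3): δ = 58.34°  ·
  (0,4): δ = 31.39°  ✓
  (0,5): δ = 71.62°  ·
  (0,6): δ = 128.95°  ·
  (1,2): δ = 163.52°  ·
  (1,3): δ = 87.00°  ·
  (1,4): δ = 2.73°  ✓
  (1,5): δ = 42.95°  ·
  (1,6): δ = 100.28°  ·
  (2,3): δ = 103.48°  ·
  (2,4): δ = 13.76°  ✓
  (2,5): δ = 26.47°  ✓
  (2,6): δ = 83.80°  ·
  (3,4): δ = 90.28°  ·
  (3,5): δ = 50.05°  ·
  (3,6): δ = 7.28°  ✓
  (4,5): δ = 139.77°  ·
  (4,6): δ = 82.44°  ·
  (5,6): δ = 122.67°  ·
antipodal pairs: 5

count = 5; pairs: (0,4), (1,4), (2,4), (2,5), (3,6)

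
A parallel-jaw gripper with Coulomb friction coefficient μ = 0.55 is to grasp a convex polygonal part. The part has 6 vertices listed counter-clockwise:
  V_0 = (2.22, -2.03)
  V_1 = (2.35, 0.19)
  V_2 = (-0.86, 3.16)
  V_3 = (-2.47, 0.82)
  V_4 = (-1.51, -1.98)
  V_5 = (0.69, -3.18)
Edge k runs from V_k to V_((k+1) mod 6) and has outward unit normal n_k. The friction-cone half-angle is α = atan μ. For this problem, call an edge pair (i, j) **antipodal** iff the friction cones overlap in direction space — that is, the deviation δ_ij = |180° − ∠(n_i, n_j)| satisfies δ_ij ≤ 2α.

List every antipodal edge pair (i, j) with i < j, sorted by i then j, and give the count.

α = atan 0.55 = 28.81°;  2α = 57.62°
n_0 = (+0.9983, -0.0585)
n_1 = (+0.6791, +0.7340)
n_2 = (-0.8238, +0.5668)
n_3 = (-0.9459, -0.3243)
n_4 = (-0.4789, -0.8779)
n_5 = (+0.6008, -0.7994)
  (0,1): δ = 129.42°  ·
  (0,2): δ = 31.18°  ✓
  (0,3): δ = 22.28°  ✓
  (0,4): δ = 64.74°  ·
  (0,5): δ = 130.28°  ·
  (1,2): δ = 81.75°  ·
  (1,3): δ = 28.30°  ✓
  (1,4): δ = 14.17°  ✓
  (1,5): δ = 79.71°  ·
  (2,3): δ = 126.55°  ·
  (2,4): δ = 84.08°  ·
  (2,5): δ = 18.54°  ✓
  (3,4): δ = 137.54°  ·
  (3,5): δ = 71.99°  ·
  (4,5): δ = 114.46°  ·
antipodal pairs: 5

count = 5; pairs: (0,2), (0,3), (1,3), (1,4), (2,5)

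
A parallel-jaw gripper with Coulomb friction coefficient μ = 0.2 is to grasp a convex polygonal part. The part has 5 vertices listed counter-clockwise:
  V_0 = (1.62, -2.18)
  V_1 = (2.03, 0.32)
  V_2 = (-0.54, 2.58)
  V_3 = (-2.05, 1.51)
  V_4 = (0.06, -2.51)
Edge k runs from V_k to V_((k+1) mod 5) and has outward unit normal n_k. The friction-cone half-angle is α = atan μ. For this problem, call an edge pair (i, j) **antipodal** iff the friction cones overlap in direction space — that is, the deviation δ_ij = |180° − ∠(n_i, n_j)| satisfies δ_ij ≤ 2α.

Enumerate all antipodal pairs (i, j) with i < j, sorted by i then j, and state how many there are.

α = atan 0.2 = 11.31°;  2α = 22.62°
n_0 = (+0.9868, -0.1618)
n_1 = (+0.6604, +0.7509)
n_2 = (-0.5782, +0.8159)
n_3 = (-0.8854, -0.4647)
n_4 = (+0.2070, -0.9783)
  (0,1): δ = 122.01°  ·
  (0,2): δ = 45.36°  ·
  (0,3): δ = 37.01°  ·
  (0,4): δ = 111.26°  ·
  (1,2): δ = 103.35°  ·
  (1,3): δ = 20.98°  ✓
  (1,4): δ = 53.27°  ·
  (2,3): δ = 97.63°  ·
  (2,4): δ = 23.38°  ·
  (3,4): δ = 105.75°  ·
antipodal pairs: 1

count = 1; pairs: (1,3)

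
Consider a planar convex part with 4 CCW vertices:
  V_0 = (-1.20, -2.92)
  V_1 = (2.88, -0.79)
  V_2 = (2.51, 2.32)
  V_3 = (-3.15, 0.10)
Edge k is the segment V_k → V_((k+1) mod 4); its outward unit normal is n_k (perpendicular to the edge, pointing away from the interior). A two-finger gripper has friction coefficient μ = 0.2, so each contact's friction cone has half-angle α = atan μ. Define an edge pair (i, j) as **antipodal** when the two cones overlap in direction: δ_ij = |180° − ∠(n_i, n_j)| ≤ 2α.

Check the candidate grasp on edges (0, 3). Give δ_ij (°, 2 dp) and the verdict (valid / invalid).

δ = 95.28°, invalid

α = atan 0.2 = 11.31°;  2α = 22.62°
edge 0: e_0 = (+4.08, +2.13);  n_0 = (+0.4628, -0.8865)
edge 3: e_3 = (+1.95, -3.02);  n_3 = (-0.8401, -0.5424)
∠(n_0, n_3) = 84.72°
δ = |180° − 84.72°| = 95.28°
95.28° > 2α = 22.62°  →  invalid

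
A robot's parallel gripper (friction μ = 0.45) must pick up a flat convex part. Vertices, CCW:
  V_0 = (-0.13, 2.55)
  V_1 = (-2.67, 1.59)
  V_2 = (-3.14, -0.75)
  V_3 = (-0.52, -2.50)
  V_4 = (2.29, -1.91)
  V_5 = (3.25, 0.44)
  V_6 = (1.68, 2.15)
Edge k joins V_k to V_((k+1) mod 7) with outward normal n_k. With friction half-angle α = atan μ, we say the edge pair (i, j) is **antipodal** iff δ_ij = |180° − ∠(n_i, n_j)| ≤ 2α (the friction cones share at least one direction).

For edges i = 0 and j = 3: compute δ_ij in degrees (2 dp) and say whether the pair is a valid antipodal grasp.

α = atan 0.45 = 24.23°;  2α = 48.46°
edge 0: e_0 = (-2.54, -0.96);  n_0 = (-0.3535, +0.9354)
edge 3: e_3 = (+2.81, +0.59);  n_3 = (+0.2055, -0.9787)
∠(n_0, n_3) = 171.15°
δ = |180° − 171.15°| = 8.85°
8.85° ≤ 2α = 48.46°  →  valid

δ = 8.85°, valid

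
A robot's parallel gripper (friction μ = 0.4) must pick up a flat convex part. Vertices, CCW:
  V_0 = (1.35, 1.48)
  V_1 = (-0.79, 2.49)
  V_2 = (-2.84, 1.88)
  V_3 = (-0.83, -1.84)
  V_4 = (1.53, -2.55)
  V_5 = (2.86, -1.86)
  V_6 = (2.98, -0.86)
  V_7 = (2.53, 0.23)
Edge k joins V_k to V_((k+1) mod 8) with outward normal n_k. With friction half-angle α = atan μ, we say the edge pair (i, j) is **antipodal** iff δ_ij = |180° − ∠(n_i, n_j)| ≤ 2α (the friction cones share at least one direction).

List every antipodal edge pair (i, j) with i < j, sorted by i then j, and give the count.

count = 8; pairs: (0,2), (0,3), (1,3), (1,4), (2,5), (2,6), (2,7), (3,7)

α = atan 0.4 = 21.80°;  2α = 43.60°
n_0 = (+0.4268, +0.9043)
n_1 = (-0.2852, +0.9585)
n_2 = (-0.8798, -0.4754)
n_3 = (-0.2881, -0.9576)
n_4 = (+0.4605, -0.8877)
n_5 = (+0.9929, -0.1191)
n_6 = (+0.9243, +0.3816)
n_7 = (+0.7272, +0.6865)
  (0,1): δ = 138.16°  ·
  (0,2): δ = 36.35°  ✓
  (0,3): δ = 8.52°  ✓
  (0,4): δ = 52.69°  ·
  (0,5): δ = 108.42°  ·
  (0,6): δ = 137.70°  ·
  (0,7): δ = 158.62°  ·
  (1,2): δ = 78.19°  ·
  (1,3): δ = 33.31°  ✓
  (1,4): δ = 10.85°  ✓
  (1,5): δ = 66.59°  ·
  (1,6): δ = 95.86°  ·
  (1,7): δ = 116.78°  ·
  (2,3): δ = 135.13°  ·
  (2,4): δ = 90.96°  ·
  (2,5): δ = 35.23°  ✓
  (2,6): δ = 5.95°  ✓
  (2,7): δ = 14.97°  ✓
  (3,4): δ = 135.84°  ·
  (3,5): δ = 80.10°  ·
  (3,6): δ = 50.82°  ·
  (3,7): δ = 29.91°  ✓
  (4,5): δ = 124.26°  ·
  (4,6): δ = 94.99°  ·
  (4,7): δ = 74.07°  ·
  (5,6): δ = 150.72°  ·
  (5,7): δ = 129.81°  ·
  (6,7): δ = 159.08°  ·
antipodal pairs: 8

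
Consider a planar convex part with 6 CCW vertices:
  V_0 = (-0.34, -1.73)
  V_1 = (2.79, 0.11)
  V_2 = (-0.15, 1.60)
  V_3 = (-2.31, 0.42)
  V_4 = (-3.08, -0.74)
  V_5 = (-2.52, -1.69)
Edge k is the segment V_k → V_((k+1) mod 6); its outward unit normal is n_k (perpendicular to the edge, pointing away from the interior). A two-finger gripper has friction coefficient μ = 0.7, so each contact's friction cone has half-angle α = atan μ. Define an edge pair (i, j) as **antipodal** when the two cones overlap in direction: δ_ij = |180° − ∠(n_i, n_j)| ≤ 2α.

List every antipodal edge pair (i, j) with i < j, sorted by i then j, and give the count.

count = 7; pairs: (0,1), (0,2), (0,3), (1,4), (1,5), (2,5), (3,5)

α = atan 0.7 = 34.99°;  2α = 69.98°
n_0 = (+0.5068, -0.8621)
n_1 = (+0.4521, +0.8920)
n_2 = (-0.4794, +0.8776)
n_3 = (-0.8332, +0.5530)
n_4 = (-0.8615, -0.5078)
n_5 = (-0.0183, -0.9998)
  (0,1): δ = 57.33°  ✓
  (0,2): δ = 1.80°  ✓
  (0,3): δ = 25.97°  ✓
  (0,4): δ = 90.07°  ·
  (0,5): δ = 148.50°  ·
  (1,2): δ = 124.48°  ·
  (1,3): δ = 96.70°  ·
  (1,4): δ = 32.61°  ✓
  (1,5): δ = 25.82°  ✓
  (2,3): δ = 152.22°  ·
  (2,4): δ = 88.13°  ·
  (2,5): δ = 29.70°  ✓
  (3,4): δ = 115.91°  ·
  (3,5): δ = 57.48°  ✓
  (4,5): δ = 121.57°  ·
antipodal pairs: 7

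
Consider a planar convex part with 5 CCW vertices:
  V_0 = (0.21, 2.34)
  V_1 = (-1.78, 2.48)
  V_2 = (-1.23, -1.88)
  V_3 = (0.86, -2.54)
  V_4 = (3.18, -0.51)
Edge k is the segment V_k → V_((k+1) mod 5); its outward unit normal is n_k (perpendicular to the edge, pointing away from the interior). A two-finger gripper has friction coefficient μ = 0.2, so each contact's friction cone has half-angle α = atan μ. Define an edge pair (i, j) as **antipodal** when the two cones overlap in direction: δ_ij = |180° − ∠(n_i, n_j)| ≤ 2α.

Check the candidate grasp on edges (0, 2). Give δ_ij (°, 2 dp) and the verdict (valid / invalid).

α = atan 0.2 = 11.31°;  2α = 22.62°
edge 0: e_0 = (-1.99, +0.14);  n_0 = (+0.0702, +0.9975)
edge 2: e_2 = (+2.09, -0.66);  n_2 = (-0.3011, -0.9536)
∠(n_0, n_2) = 166.50°
δ = |180° − 166.50°| = 13.50°
13.50° ≤ 2α = 22.62°  →  valid

δ = 13.50°, valid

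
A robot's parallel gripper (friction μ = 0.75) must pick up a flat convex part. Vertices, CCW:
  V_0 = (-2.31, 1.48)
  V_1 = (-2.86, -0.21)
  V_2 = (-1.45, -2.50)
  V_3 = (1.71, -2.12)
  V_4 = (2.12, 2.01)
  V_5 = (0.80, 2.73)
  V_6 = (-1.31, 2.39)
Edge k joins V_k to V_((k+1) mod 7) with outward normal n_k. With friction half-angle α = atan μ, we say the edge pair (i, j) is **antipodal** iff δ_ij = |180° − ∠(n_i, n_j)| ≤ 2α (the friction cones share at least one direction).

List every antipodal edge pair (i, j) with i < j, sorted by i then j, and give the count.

count = 9; pairs: (0,2), (0,3), (1,3), (1,4), (1,5), (2,4), (2,5), (2,6), (3,6)

α = atan 0.75 = 36.87°;  2α = 73.74°
n_0 = (-0.9509, +0.3095)
n_1 = (-0.8515, -0.5243)
n_2 = (+0.1194, -0.9928)
n_3 = (+0.9951, -0.0988)
n_4 = (+0.4789, +0.8779)
n_5 = (-0.1591, +0.9873)
n_6 = (-0.6730, +0.7396)
  (0,1): δ = 130.35°  ·
  (0,2): δ = 65.12°  ✓
  (0,3): δ = 12.36°  ✓
  (0,4): δ = 79.42°  ·
  (0,5): δ = 117.18°  ·
  (0,6): δ = 150.33°  ·
  (1,2): δ = 114.76°  ·
  (1,3): δ = 37.29°  ✓
  (1,4): δ = 29.77°  ✓
  (1,5): δ = 67.53°  ✓
  (1,6): δ = 100.68°  ·
  (2,3): δ = 102.53°  ·
  (2,4): δ = 35.47°  ✓
  (2,5): δ = 2.30°  ✓
  (2,6): δ = 35.45°  ✓
  (3,4): δ = 112.94°  ·
  (3,5): δ = 75.18°  ·
  (3,6): δ = 42.03°  ✓
  (4,5): δ = 142.24°  ·
  (4,6): δ = 109.09°  ·
  (5,6): δ = 146.85°  ·
antipodal pairs: 9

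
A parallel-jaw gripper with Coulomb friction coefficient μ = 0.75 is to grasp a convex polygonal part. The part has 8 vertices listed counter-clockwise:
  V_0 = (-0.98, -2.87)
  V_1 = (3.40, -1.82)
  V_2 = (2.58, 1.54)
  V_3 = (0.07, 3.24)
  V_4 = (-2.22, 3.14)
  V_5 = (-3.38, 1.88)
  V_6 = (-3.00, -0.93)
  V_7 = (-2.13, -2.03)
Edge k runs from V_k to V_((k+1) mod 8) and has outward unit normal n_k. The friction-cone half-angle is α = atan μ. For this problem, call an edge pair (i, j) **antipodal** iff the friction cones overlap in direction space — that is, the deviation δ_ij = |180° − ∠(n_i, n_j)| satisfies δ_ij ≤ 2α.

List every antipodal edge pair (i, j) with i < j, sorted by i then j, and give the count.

α = atan 0.75 = 36.87°;  2α = 73.74°
n_0 = (+0.2331, -0.9724)
n_1 = (+0.9715, +0.2371)
n_2 = (+0.5608, +0.8280)
n_3 = (-0.0436, +0.9990)
n_4 = (-0.7357, +0.6773)
n_5 = (-0.9910, -0.1340)
n_6 = (-0.7843, -0.6203)
n_7 = (-0.5898, -0.8075)
  (0,1): δ = 89.77°  ·
  (0,2): δ = 47.59°  ✓
  (0,3): δ = 10.98°  ✓
  (0,4): δ = 33.89°  ✓
  (0,5): δ = 84.22°  ·
  (0,6): δ = 114.86°  ·
  (0,7): δ = 130.37°  ·
  (1,2): δ = 137.82°  ·
  (1,3): δ = 101.21°  ·
  (1,4): δ = 56.35°  ✓
  (1,5): δ = 6.01°  ✓
  (1,6): δ = 24.63°  ✓
  (1,7): δ = 40.14°  ✓
  (2,3): δ = 143.39°  ·
  (2,4): δ = 98.52°  ·
  (2,5): δ = 48.19°  ✓
  (2,6): δ = 17.55°  ✓
  (2,7): δ = 2.04°  ✓
  (3,4): δ = 135.13°  ·
  (3,5): δ = 84.80°  ·
  (3,6): δ = 54.16°  ✓
  (3,7): δ = 38.65°  ✓
  (4,5): δ = 129.66°  ·
  (4,6): δ = 99.03°  ·
  (4,7): δ = 83.51°  ·
  (5,6): δ = 149.36°  ·
  (5,7): δ = 133.85°  ·
  (6,7): δ = 164.49°  ·
antipodal pairs: 12

count = 12; pairs: (0,2), (0,3), (0,4), (1,4), (1,5), (1,6), (1,7), (2,5), (2,6), (2,7), (3,6), (3,7)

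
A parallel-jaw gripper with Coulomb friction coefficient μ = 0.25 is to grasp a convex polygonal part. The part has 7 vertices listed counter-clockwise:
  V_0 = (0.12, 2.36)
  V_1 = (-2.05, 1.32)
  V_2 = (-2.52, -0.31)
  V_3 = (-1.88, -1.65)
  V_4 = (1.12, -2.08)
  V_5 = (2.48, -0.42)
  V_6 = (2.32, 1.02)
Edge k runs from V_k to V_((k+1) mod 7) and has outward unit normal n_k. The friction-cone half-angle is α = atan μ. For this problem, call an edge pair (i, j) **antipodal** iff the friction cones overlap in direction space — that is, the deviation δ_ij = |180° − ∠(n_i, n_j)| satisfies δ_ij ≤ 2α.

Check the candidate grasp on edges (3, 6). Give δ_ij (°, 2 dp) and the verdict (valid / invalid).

δ = 23.19°, valid

α = atan 0.25 = 14.04°;  2α = 28.07°
edge 3: e_3 = (+3.00, -0.43);  n_3 = (-0.1419, -0.9899)
edge 6: e_6 = (-2.20, +1.34);  n_6 = (+0.5202, +0.8540)
∠(n_3, n_6) = 156.81°
δ = |180° − 156.81°| = 23.19°
23.19° ≤ 2α = 28.07°  →  valid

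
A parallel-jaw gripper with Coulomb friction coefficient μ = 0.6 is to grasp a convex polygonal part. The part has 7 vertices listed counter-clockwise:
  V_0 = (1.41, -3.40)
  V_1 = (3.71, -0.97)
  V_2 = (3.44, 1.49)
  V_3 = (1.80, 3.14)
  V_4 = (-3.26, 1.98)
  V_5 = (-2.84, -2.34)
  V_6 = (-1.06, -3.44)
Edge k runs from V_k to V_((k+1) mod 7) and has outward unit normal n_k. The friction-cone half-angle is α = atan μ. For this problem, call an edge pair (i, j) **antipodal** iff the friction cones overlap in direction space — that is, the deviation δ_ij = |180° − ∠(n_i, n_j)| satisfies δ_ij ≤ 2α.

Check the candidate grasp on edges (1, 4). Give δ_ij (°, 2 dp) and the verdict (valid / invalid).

α = atan 0.6 = 30.96°;  2α = 61.93°
edge 1: e_1 = (-0.27, +2.46);  n_1 = (+0.9940, +0.1091)
edge 4: e_4 = (+0.42, -4.32);  n_4 = (-0.9953, -0.0968)
∠(n_1, n_4) = 179.29°
δ = |180° − 179.29°| = 0.71°
0.71° ≤ 2α = 61.93°  →  valid

δ = 0.71°, valid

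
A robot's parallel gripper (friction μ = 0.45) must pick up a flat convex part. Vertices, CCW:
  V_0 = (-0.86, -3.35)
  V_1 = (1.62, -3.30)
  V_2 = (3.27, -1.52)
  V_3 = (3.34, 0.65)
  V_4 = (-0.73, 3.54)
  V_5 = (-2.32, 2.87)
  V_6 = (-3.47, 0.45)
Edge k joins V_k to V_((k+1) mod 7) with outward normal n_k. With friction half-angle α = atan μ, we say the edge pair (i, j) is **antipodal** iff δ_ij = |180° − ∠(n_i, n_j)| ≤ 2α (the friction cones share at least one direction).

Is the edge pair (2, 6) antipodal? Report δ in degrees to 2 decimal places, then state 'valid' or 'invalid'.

δ = 36.33°, valid

α = atan 0.45 = 24.23°;  2α = 48.46°
edge 2: e_2 = (+0.07, +2.17);  n_2 = (+0.9995, -0.0322)
edge 6: e_6 = (+2.61, -3.80);  n_6 = (-0.8243, -0.5662)
∠(n_2, n_6) = 143.67°
δ = |180° − 143.67°| = 36.33°
36.33° ≤ 2α = 48.46°  →  valid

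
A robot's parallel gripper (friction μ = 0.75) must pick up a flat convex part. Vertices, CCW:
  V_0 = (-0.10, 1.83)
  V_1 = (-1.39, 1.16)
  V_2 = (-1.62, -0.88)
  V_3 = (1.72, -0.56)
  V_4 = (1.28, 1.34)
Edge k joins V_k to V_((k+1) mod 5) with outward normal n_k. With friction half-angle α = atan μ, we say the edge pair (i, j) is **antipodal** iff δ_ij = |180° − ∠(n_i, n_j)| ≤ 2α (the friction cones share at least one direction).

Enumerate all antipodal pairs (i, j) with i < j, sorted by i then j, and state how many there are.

α = atan 0.75 = 36.87°;  2α = 73.74°
n_0 = (-0.4609, +0.8874)
n_1 = (-0.9937, +0.1120)
n_2 = (+0.0954, -0.9954)
n_3 = (+0.9742, +0.2256)
n_4 = (+0.3346, +0.9424)
  (0,1): δ = 123.88°  ·
  (0,2): δ = 21.97°  ✓
  (0,3): δ = 75.59°  ·
  (0,4): δ = 133.00°  ·
  (1,2): δ = 78.09°  ·
  (1,3): δ = 19.47°  ✓
  (1,4): δ = 76.88°  ·
  (2,3): δ = 82.43°  ·
  (2,4): δ = 25.02°  ✓
  (3,4): δ = 122.59°  ·
antipodal pairs: 3

count = 3; pairs: (0,2), (1,3), (2,4)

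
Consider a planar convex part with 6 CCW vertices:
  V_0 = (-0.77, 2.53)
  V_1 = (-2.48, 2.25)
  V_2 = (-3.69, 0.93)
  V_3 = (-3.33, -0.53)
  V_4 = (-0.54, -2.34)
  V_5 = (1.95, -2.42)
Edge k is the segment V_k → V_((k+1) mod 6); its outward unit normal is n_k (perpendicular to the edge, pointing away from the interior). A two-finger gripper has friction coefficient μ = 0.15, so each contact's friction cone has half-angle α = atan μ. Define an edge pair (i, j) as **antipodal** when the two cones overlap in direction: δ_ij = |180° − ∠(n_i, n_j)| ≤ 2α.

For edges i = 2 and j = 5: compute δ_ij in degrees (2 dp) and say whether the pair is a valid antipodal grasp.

δ = 14.94°, valid

α = atan 0.15 = 8.53°;  2α = 17.06°
edge 2: e_2 = (+0.36, -1.46);  n_2 = (-0.9709, -0.2394)
edge 5: e_5 = (-2.72, +4.95);  n_5 = (+0.8764, +0.4816)
∠(n_2, n_5) = 165.06°
δ = |180° − 165.06°| = 14.94°
14.94° ≤ 2α = 17.06°  →  valid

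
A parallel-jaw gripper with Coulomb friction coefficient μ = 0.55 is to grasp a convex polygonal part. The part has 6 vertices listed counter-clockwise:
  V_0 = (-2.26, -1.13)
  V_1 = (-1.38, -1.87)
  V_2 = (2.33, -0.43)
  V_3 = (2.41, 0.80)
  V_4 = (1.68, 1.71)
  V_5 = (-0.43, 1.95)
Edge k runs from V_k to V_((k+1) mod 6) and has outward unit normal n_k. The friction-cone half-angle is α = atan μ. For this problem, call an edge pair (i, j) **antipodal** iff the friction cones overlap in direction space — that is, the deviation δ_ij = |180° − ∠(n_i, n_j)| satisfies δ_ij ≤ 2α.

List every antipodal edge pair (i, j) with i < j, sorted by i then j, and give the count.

α = atan 0.55 = 28.81°;  2α = 57.62°
n_0 = (-0.6436, -0.7654)
n_1 = (+0.3618, -0.9322)
n_2 = (+0.9979, -0.0649)
n_3 = (+0.7800, +0.6257)
n_4 = (+0.1130, +0.9936)
n_5 = (-0.8597, +0.5108)
  (0,1): δ = 118.73°  ·
  (0,2): δ = 53.66°  ✓
  (0,3): δ = 11.20°  ✓
  (0,4): δ = 33.57°  ✓
  (0,5): δ = 99.34°  ·
  (1,2): δ = 114.93°  ·
  (1,3): δ = 72.48°  ·
  (1,4): δ = 27.70°  ✓
  (1,5): δ = 38.07°  ✓
  (2,3): δ = 137.54°  ·
  (2,4): δ = 92.77°  ·
  (2,5): δ = 27.00°  ✓
  (3,4): δ = 135.23°  ·
  (3,5): δ = 69.45°  ·
  (4,5): δ = 114.23°  ·
antipodal pairs: 6

count = 6; pairs: (0,2), (0,3), (0,4), (1,4), (1,5), (2,5)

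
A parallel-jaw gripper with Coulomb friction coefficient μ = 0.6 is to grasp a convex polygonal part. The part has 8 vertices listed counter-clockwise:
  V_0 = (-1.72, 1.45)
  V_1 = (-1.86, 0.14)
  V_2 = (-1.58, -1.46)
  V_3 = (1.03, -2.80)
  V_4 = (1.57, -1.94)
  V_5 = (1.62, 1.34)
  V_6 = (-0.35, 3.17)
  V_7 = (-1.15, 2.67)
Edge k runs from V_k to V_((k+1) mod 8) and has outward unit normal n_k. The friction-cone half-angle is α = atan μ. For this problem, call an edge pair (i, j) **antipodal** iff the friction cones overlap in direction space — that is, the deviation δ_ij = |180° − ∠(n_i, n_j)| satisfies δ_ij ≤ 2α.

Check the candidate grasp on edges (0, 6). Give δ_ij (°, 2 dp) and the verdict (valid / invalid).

δ = 128.11°, invalid

α = atan 0.6 = 30.96°;  2α = 61.93°
edge 0: e_0 = (-0.14, -1.31);  n_0 = (-0.9943, +0.1063)
edge 6: e_6 = (-0.80, -0.50);  n_6 = (-0.5300, +0.8480)
∠(n_0, n_6) = 51.89°
δ = |180° − 51.89°| = 128.11°
128.11° > 2α = 61.93°  →  invalid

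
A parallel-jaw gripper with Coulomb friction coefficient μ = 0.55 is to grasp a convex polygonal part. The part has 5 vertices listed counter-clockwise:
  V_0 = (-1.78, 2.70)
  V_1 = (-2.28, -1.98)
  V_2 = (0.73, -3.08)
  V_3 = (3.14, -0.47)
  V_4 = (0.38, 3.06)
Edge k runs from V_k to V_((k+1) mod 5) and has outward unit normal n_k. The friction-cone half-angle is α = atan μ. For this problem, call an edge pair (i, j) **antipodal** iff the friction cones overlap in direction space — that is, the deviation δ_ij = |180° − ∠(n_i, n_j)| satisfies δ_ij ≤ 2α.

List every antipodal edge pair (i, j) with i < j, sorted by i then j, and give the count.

count = 5; pairs: (0,2), (0,3), (1,3), (1,4), (2,4)

α = atan 0.55 = 28.81°;  2α = 57.62°
n_0 = (-0.9943, +0.1062)
n_1 = (-0.3432, -0.9392)
n_2 = (+0.7347, -0.6784)
n_3 = (+0.7878, +0.6159)
n_4 = (-0.1644, +0.9864)
  (0,1): δ = 103.98°  ·
  (0,2): δ = 36.62°  ✓
  (0,3): δ = 44.12°  ✓
  (0,4): δ = 105.56°  ·
  (1,2): δ = 112.64°  ·
  (1,3): δ = 31.90°  ✓
  (1,4): δ = 29.54°  ✓
  (2,3): δ = 99.26°  ·
  (2,4): δ = 37.82°  ✓
  (3,4): δ = 118.56°  ·
antipodal pairs: 5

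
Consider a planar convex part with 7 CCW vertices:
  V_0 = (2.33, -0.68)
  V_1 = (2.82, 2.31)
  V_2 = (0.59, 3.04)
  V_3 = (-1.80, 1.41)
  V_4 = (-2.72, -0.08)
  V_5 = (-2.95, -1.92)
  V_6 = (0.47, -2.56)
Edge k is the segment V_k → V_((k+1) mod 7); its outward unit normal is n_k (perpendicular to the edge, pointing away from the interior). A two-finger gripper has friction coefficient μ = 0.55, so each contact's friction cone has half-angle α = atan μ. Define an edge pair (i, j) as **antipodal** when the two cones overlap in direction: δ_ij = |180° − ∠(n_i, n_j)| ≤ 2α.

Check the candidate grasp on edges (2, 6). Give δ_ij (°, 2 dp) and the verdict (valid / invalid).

α = atan 0.55 = 28.81°;  2α = 57.62°
edge 2: e_2 = (-2.39, -1.63);  n_2 = (-0.5634, +0.8262)
edge 6: e_6 = (+1.86, +1.88);  n_6 = (+0.7109, -0.7033)
∠(n_2, n_6) = 168.99°
δ = |180° − 168.99°| = 11.01°
11.01° ≤ 2α = 57.62°  →  valid

δ = 11.01°, valid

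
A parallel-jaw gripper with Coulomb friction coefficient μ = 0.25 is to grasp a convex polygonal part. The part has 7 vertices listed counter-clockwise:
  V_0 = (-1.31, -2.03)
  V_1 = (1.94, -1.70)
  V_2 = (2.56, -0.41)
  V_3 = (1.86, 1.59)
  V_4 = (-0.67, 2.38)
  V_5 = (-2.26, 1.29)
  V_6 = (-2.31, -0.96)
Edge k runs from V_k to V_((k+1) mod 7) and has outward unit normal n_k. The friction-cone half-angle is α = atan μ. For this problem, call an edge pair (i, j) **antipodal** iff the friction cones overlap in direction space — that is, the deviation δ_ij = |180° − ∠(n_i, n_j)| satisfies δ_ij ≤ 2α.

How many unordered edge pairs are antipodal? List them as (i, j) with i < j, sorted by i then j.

count = 4; pairs: (0,3), (1,5), (2,5), (2,6)

α = atan 0.25 = 14.04°;  2α = 28.07°
n_0 = (+0.1010, -0.9949)
n_1 = (+0.9013, -0.4332)
n_2 = (+0.9439, +0.3304)
n_3 = (+0.2981, +0.9545)
n_4 = (-0.5654, +0.8248)
n_5 = (-0.9998, +0.0222)
n_6 = (-0.7306, -0.6828)
  (0,1): δ = 121.47°  ·
  (0,2): δ = 76.51°  ·
  (0,3): δ = 23.14°  ✓
  (0,4): δ = 28.63°  ·
  (0,5): δ = 82.93°  ·
  (0,6): δ = 127.27°  ·
  (1,2): δ = 135.04°  ·
  (1,3): δ = 81.67°  ·
  (1,4): δ = 29.90°  ·
  (1,5): δ = 24.40°  ✓
  (1,6): δ = 68.73°  ·
  (2,3): δ = 126.63°  ·
  (2,4): δ = 74.86°  ·
  (2,5): δ = 20.56°  ✓
  (2,6): δ = 23.77°  ✓
  (3,4): δ = 128.23°  ·
  (3,5): δ = 73.93°  ·
  (3,6): δ = 29.60°  ·
  (4,5): δ = 125.71°  ·
  (4,6): δ = 81.37°  ·
  (5,6): δ = 135.66°  ·
antipodal pairs: 4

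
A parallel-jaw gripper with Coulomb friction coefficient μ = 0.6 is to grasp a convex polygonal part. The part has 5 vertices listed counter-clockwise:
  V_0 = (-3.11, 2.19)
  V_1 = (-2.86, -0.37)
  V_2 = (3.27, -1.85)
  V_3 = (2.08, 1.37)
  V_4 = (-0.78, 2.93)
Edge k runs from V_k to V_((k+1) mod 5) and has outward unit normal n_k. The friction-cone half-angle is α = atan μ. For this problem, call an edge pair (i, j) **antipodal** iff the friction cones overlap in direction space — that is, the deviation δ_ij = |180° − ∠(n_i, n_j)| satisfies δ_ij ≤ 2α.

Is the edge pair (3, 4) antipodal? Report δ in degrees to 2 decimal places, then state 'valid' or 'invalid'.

δ = 133.77°, invalid

α = atan 0.6 = 30.96°;  2α = 61.93°
edge 3: e_3 = (-2.86, +1.56);  n_3 = (+0.4789, +0.8779)
edge 4: e_4 = (-2.33, -0.74);  n_4 = (-0.3027, +0.9531)
∠(n_3, n_4) = 46.23°
δ = |180° − 46.23°| = 133.77°
133.77° > 2α = 61.93°  →  invalid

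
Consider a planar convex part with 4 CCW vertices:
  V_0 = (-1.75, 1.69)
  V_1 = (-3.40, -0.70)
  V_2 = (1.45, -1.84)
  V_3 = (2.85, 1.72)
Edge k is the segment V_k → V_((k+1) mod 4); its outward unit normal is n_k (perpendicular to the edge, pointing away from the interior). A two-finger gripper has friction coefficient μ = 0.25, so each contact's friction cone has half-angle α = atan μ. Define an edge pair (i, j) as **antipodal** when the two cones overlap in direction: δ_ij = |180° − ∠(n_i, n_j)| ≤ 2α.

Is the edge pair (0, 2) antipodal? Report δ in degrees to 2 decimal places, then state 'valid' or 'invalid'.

α = atan 0.25 = 14.04°;  2α = 28.07°
edge 0: e_0 = (-1.65, -2.39);  n_0 = (-0.8229, +0.5681)
edge 2: e_2 = (+1.40, +3.56);  n_2 = (+0.9306, -0.3660)
∠(n_0, n_2) = 166.85°
δ = |180° − 166.85°| = 13.15°
13.15° ≤ 2α = 28.07°  →  valid

δ = 13.15°, valid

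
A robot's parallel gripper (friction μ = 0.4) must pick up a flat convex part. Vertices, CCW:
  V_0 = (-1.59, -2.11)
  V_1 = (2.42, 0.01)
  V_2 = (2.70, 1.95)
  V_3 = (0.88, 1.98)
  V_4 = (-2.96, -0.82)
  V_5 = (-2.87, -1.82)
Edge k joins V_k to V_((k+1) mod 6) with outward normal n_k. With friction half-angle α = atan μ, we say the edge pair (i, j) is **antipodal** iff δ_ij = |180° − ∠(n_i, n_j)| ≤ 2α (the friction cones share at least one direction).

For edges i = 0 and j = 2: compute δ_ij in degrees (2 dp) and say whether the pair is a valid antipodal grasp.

δ = 28.81°, valid

α = atan 0.4 = 21.80°;  2α = 43.60°
edge 0: e_0 = (+4.01, +2.12);  n_0 = (+0.4674, -0.8841)
edge 2: e_2 = (-1.82, +0.03);  n_2 = (+0.0165, +0.9999)
∠(n_0, n_2) = 151.19°
δ = |180° − 151.19°| = 28.81°
28.81° ≤ 2α = 43.60°  →  valid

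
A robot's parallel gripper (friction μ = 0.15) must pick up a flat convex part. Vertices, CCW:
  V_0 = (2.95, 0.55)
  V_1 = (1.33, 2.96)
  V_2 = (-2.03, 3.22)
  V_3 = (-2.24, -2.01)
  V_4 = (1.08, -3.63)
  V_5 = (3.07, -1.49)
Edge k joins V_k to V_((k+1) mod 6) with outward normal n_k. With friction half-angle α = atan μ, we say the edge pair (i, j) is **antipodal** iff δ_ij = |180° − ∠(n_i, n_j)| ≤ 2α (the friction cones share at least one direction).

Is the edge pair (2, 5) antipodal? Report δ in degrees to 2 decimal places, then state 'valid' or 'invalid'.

α = atan 0.15 = 8.53°;  2α = 17.06°
edge 2: e_2 = (-0.21, -5.23);  n_2 = (-0.9992, +0.0401)
edge 5: e_5 = (-0.12, +2.04);  n_5 = (+0.9983, +0.0587)
∠(n_2, n_5) = 174.33°
δ = |180° − 174.33°| = 5.67°
5.67° ≤ 2α = 17.06°  →  valid

δ = 5.67°, valid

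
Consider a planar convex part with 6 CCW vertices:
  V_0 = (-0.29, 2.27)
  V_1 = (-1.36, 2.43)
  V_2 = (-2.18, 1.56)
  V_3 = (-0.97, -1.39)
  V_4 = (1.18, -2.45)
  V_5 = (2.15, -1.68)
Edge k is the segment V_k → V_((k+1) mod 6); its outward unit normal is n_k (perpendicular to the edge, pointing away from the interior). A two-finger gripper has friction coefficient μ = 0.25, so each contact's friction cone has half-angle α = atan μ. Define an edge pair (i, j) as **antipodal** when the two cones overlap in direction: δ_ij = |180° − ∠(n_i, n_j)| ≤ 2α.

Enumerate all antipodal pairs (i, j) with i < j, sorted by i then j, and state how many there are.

α = atan 0.25 = 14.04°;  2α = 28.07°
n_0 = (+0.1479, +0.9890)
n_1 = (-0.7277, +0.6859)
n_2 = (-0.9252, -0.3795)
n_3 = (-0.4422, -0.8969)
n_4 = (+0.6217, -0.7832)
n_5 = (+0.8508, +0.5255)
  (0,1): δ = 124.80°  ·
  (0,2): δ = 59.19°  ·
  (0,3): δ = 17.74°  ✓
  (0,4): δ = 46.95°  ·
  (0,5): δ = 130.21°  ·
  (1,2): δ = 114.39°  ·
  (1,3): δ = 72.94°  ·
  (1,4): δ = 8.25°  ✓
  (1,5): δ = 75.01°  ·
  (2,3): δ = 138.55°  ·
  (2,4): δ = 73.86°  ·
  (2,5): δ = 9.40°  ✓
  (3,4): δ = 115.31°  ·
  (3,5): δ = 32.05°  ·
  (4,5): δ = 96.74°  ·
antipodal pairs: 3

count = 3; pairs: (0,3), (1,4), (2,5)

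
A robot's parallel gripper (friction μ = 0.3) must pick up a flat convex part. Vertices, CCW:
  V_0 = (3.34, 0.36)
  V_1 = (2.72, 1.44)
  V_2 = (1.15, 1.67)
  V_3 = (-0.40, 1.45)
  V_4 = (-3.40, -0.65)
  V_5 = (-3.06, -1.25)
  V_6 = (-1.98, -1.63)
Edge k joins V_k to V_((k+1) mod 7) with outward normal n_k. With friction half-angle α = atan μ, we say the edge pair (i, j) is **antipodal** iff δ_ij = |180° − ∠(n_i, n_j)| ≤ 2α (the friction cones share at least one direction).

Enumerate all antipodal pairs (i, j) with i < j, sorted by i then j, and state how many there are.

count = 6; pairs: (0,4), (1,5), (1,6), (2,5), (2,6), (3,6)

α = atan 0.3 = 16.70°;  2α = 33.40°
n_0 = (+0.8673, +0.4979)
n_1 = (+0.1449, +0.9894)
n_2 = (-0.1405, +0.9901)
n_3 = (-0.5735, +0.8192)
n_4 = (-0.8700, -0.4930)
n_5 = (-0.3319, -0.9433)
n_6 = (+0.3504, -0.9366)
  (0,1): δ = 128.19°  ·
  (0,2): δ = 111.78°  ·
  (0,3): δ = 84.87°  ·
  (0,4): δ = 0.32°  ✓
  (0,5): δ = 40.76°  ·
  (0,6): δ = 80.65°  ·
  (1,2): δ = 163.59°  ·
  (1,3): δ = 136.67°  ·
  (1,4): δ = 52.13°  ·
  (1,5): δ = 11.05°  ✓
  (1,6): δ = 28.84°  ✓
  (2,3): δ = 153.09°  ·
  (2,4): δ = 68.54°  ·
  (2,5): δ = 27.46°  ✓
  (2,6): δ = 12.43°  ✓
  (3,4): δ = 95.45°  ·
  (3,5): δ = 54.38°  ·
  (3,6): δ = 14.48°  ✓
  (4,5): δ = 138.92°  ·
  (4,6): δ = 99.03°  ·
  (5,6): δ = 140.11°  ·
antipodal pairs: 6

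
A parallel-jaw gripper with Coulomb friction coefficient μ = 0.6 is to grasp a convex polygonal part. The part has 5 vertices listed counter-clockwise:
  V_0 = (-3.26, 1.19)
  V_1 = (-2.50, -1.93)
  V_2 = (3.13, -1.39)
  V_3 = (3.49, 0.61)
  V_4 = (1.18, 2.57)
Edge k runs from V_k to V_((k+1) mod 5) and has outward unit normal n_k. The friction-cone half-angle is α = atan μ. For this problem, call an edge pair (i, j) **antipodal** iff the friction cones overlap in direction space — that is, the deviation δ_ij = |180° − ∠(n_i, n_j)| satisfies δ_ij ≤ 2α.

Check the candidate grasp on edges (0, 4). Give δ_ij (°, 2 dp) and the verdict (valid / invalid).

α = atan 0.6 = 30.96°;  2α = 61.93°
edge 0: e_0 = (+0.76, -3.12);  n_0 = (-0.9716, -0.2367)
edge 4: e_4 = (-4.44, -1.38);  n_4 = (-0.2968, +0.9549)
∠(n_0, n_4) = 86.42°
δ = |180° − 86.42°| = 93.58°
93.58° > 2α = 61.93°  →  invalid

δ = 93.58°, invalid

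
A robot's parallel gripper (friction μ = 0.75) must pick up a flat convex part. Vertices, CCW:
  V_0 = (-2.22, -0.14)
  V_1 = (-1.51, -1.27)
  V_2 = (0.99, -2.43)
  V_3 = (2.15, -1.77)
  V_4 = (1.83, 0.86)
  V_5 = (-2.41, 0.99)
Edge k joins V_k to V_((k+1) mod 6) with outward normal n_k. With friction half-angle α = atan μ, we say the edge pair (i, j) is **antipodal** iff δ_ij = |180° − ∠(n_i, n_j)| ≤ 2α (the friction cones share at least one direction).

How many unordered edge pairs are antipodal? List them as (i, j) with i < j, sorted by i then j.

count = 7; pairs: (0,3), (0,4), (1,3), (1,4), (2,4), (2,5), (3,5)

α = atan 0.75 = 36.87°;  2α = 73.74°
n_0 = (-0.8467, -0.5320)
n_1 = (-0.4209, -0.9071)
n_2 = (+0.4945, -0.8692)
n_3 = (+0.9927, +0.1208)
n_4 = (+0.0306, +0.9995)
n_5 = (-0.9862, -0.1658)
  (0,1): δ = 147.03°  ·
  (0,2): δ = 92.50°  ·
  (0,3): δ = 25.20°  ✓
  (0,4): δ = 56.10°  ✓
  (0,5): δ = 157.40°  ·
  (1,2): δ = 125.47°  ·
  (1,3): δ = 58.17°  ✓
  (1,4): δ = 23.14°  ✓
  (1,5): δ = 124.44°  ·
  (2,3): δ = 112.70°  ·
  (2,4): δ = 31.39°  ✓
  (2,5): δ = 69.91°  ✓
  (3,4): δ = 98.69°  ·
  (3,5): δ = 2.61°  ✓
  (4,5): δ = 78.70°  ·
antipodal pairs: 7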